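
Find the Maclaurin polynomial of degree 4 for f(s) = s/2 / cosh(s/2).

-s^3/16 + s/2

Invert the denominator's series and multiply.
[s^0] = 0;  [s^1] = 1/2;  [s^2] = 0;  [s^3] = -1/16;  [s^4] = 0.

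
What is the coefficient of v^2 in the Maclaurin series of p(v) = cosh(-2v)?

2

p(0) = 1
p′(0) = 0
p′′(0) = 4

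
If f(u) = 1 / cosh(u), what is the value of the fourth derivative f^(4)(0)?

5

Write the quotient as an unknown series and match coefficients against numerator = denominator · series.
From the series, [u^4] f = 5/24; multiply by 4! = 24 to get 5.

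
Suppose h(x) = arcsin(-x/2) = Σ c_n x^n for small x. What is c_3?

Use the known series and substitute for the argument.
[x^0] = 0;  [x^1] = -1/2;  [x^2] = 0;  [x^3] = -1/48.

-1/48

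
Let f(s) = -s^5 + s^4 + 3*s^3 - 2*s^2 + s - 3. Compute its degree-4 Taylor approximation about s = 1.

-4*(s - 1)^4 - 3*(s - 1)^3 + 3*(s - 1)^2 + 5*(s - 1) - 1

Apply the Taylor formula c_k = f^(k)(a)/k!.
[(s - 1)^0] = -1;  [(s - 1)^1] = 5;  [(s - 1)^2] = 3;  [(s - 1)^3] = -3;  [(s - 1)^4] = -4.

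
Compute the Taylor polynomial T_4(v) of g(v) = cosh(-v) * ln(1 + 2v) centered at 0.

-5*v^4 + 11*v^3/3 - 2*v^2 + 2*v

Multiply the two series term by term and collect like powers.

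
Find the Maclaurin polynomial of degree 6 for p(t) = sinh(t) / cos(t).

3*t^5/10 + 2*t^3/3 + t

Invert the denominator's series and multiply.
p(0) = 0
p′(0) = 1
p′′(0) = 0
p′′′(0) = 4
p^(4)(0) = 0
p^(5)(0) = 36
p^(6)(0) = 0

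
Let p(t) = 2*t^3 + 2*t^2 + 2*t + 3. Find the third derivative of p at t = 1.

Differentiate repeatedly and evaluate at the center.
The coefficient of (t - 1)^3 in the expansion is 2, so p′′′(1) = 3! * (2) = 12.

12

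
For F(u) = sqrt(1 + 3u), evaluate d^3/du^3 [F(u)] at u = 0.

The coefficient of u^3 in the expansion is 27/16, so F′′′(0) = 3! * (27/16) = 81/8.

81/8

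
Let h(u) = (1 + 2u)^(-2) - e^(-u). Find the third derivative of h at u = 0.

-191

Combine the two series term by term.
From the series, [u^3] h = -191/6; multiply by 3! = 6 to get -191.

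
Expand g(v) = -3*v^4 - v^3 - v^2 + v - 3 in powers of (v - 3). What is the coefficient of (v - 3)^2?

-172

g(3) = -279
g′(3) = -356
g′′(3) = -344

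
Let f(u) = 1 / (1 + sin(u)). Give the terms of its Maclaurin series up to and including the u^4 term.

Use the geometric series for the reciprocal, then substitute.
f(0) = 1
f′(0) = -1
f′′(0) = 2
f′′′(0) = -5
f^(4)(0) = 16

2*u^4/3 - 5*u^3/6 + u^2 - u + 1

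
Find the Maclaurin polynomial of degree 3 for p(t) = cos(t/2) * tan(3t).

Take the Cauchy product of the two expansions.

69*t^3/8 + 3*t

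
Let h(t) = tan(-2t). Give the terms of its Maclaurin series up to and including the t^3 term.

Use the known series and substitute for the argument.
[t^0] = 0;  [t^1] = -2;  [t^2] = 0;  [t^3] = -8/3.

-8*t^3/3 - 2*t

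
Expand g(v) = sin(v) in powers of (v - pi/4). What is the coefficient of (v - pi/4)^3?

-sqrt(2)/12

g(pi/4) = sqrt(2)/2
g′(pi/4) = sqrt(2)/2
g′′(pi/4) = -sqrt(2)/2
g′′′(pi/4) = -sqrt(2)/2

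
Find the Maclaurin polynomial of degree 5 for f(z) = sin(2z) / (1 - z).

Take the Cauchy product of the two expansions.
f(0) = 0
f′(0) = 2
f′′(0) = 4
f′′′(0) = 4
f^(4)(0) = 16
f^(5)(0) = 112
The Taylor polynomial is Σ f^(k)(0)/k! · z^k.

14*z^5/15 + 2*z^4/3 + 2*z^3/3 + 2*z^2 + 2*z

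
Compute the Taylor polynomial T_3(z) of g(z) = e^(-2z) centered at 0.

-4*z^3/3 + 2*z^2 - 2*z + 1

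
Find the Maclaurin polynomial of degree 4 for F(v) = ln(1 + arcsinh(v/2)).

Substitute the inner expansion into the outer series and collect powers.
F(0) = 0
F′(0) = 1/2
F′′(0) = -1/4
F′′′(0) = 1/8
F^(4)(0) = -1/8
Then c_k = F^(k)(0)/k! gives each Taylor coefficient.

-v^4/192 + v^3/48 - v^2/8 + v/2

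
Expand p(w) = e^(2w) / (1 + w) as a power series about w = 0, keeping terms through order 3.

Write out both Maclaurin series and multiply, keeping only the needed powers.
p(0) = 1
p′(0) = 1
p′′(0) = 2
p′′′(0) = 2

w^3/3 + w^2 + w + 1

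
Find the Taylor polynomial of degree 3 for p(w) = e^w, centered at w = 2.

(w - 2)^3*e^(2)/6 + (w - 2)^2*e^(2)/2 + (w - 2)*e^(2) + e^(2)

Compute the successive derivatives at the expansion point and divide by k!.
[(w - 2)^0] = e^(2);  [(w - 2)^1] = e^(2);  [(w - 2)^2] = e^(2)/2;  [(w - 2)^3] = e^(2)/6.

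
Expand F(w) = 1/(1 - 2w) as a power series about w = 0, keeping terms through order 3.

Use the known series and substitute for the argument.
F(0) = 1
F′(0) = 2
F′′(0) = 8
F′′′(0) = 48

8*w^3 + 4*w^2 + 2*w + 1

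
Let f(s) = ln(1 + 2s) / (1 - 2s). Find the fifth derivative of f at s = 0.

Expand each factor separately, then convolve coefficients.
The coefficient of s^5 in the expansion is 376/15, so f^(5)(0) = 5! * (376/15) = 3008.

3008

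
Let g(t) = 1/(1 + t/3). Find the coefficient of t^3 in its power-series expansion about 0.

-1/27

Differentiate repeatedly and evaluate at the center.
[t^0] = 1;  [t^1] = -1/3;  [t^2] = 1/9;  [t^3] = -1/27.
So c_3 = g′′′(0)/3! = -1/27.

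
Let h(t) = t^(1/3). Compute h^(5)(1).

From the series, [(t - 1)^5] h = 22/729; multiply by 5! = 120 to get 880/243.

880/243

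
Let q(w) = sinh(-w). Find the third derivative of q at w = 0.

From the series, [w^3] q = -1/6; multiply by 3! = 6 to get -1.

-1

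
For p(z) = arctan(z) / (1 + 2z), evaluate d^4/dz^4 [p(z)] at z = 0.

Multiply the two series term by term and collect like powers.
From the series, [z^4] p = -22/3; multiply by 4! = 24 to get -176.

-176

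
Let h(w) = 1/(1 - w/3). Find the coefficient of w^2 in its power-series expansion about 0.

h(0) = 1
h′(0) = 1/3
h′′(0) = 2/9
So c_2 = h′′(0)/2! = 1/9.

1/9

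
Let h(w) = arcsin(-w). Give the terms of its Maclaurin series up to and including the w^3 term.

-w^3/6 - w

h(0) = 0
h′(0) = -1
h′′(0) = 0
h′′′(0) = -1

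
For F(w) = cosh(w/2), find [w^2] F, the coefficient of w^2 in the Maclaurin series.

Use the known series and substitute for the argument.
F(0) = 1
F′(0) = 0
F′′(0) = 1/4

1/8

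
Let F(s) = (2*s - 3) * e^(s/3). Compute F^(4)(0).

7/27

Multiply each power in the prefactor through the base expansion.
The coefficient of s^4 in the expansion is 7/648, so F^(4)(0) = 4! * (7/648) = 7/27.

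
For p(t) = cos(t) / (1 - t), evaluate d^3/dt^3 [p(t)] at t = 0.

Write out both Maclaurin series and multiply, keeping only the needed powers.
The coefficient of t^3 in the expansion is 1/2, so p′′′(0) = 3! * (1/2) = 3.

3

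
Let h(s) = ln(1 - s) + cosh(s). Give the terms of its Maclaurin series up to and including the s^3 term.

Add the two expansions coefficient-wise.

-s^3/3 - s + 1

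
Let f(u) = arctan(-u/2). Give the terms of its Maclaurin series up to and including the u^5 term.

f(0) = 0
f′(0) = -1/2
f′′(0) = 0
f′′′(0) = 1/4
f^(4)(0) = 0
f^(5)(0) = -3/4
The Taylor polynomial is Σ f^(k)(0)/k! · u^k.

-u^5/160 + u^3/24 - u/2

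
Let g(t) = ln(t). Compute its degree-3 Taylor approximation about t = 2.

Apply the Taylor formula c_k = f^(k)(a)/k!.
g(2) = ln(2)
g′(2) = 1/2
g′′(2) = -1/4
g′′′(2) = 1/4

(t - 2)^3/24 - (t - 2)^2/8 + (t - 2)/2 + ln(2)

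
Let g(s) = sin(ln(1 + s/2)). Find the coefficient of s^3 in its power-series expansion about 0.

1/48

Substitute the inner expansion into the outer series and collect powers.
g(0) = 0
g′(0) = 1/2
g′′(0) = -1/4
g′′′(0) = 1/8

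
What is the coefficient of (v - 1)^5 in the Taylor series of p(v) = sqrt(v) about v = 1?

7/256

p(1) = 1
p′(1) = 1/2
p′′(1) = -1/4
p′′′(1) = 3/8
p^(4)(1) = -15/16
p^(5)(1) = 105/32
So c_5 = p^(5)(1)/5! = 7/256.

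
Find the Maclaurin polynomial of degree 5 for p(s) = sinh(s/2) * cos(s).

41*s^5/3840 - 11*s^3/48 + s/2

Expand each factor separately, then convolve coefficients.
p(0) = 0
p′(0) = 1/2
p′′(0) = 0
p′′′(0) = -11/8
p^(4)(0) = 0
p^(5)(0) = 41/32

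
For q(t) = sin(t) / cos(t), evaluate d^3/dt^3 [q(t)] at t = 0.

Divide the numerator series by the denominator series (power-series long division).
The coefficient of t^3 in the expansion is 1/3, so q′′′(0) = 3! * (1/3) = 2.

2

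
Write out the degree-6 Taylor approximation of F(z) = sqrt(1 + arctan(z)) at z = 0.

Plug the Maclaurin series of the inner function into that of the outer and collect terms.
[z^0] = 1;  [z^1] = 1/2;  [z^2] = -1/8;  [z^3] = -5/48;  [z^4] = 17/384;  [z^5] = 83/1280;  [z^6] = -1489/46080.

-1489*z^6/46080 + 83*z^5/1280 + 17*z^4/384 - 5*z^3/48 - z^2/8 + z/2 + 1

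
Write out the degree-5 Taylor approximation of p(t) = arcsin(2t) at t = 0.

12*t^5/5 + 4*t^3/3 + 2*t

p(0) = 0
p′(0) = 2
p′′(0) = 0
p′′′(0) = 8
p^(4)(0) = 0
p^(5)(0) = 288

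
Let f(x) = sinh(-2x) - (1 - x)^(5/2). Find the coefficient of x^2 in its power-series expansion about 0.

Add the two expansions coefficient-wise.
[x^0] = -1;  [x^1] = 1/2;  [x^2] = -15/8.

-15/8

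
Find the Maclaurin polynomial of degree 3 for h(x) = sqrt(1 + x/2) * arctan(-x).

35*x^3/96 - x^2/4 - x

Multiply the two series term by term and collect like powers.
[x^0] = 0;  [x^1] = -1;  [x^2] = -1/4;  [x^3] = 35/96.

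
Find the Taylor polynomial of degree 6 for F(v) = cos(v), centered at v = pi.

Compute the successive derivatives at the expansion point and divide by k!.
F(pi) = -1
F′(pi) = 0
F′′(pi) = 1
F′′′(pi) = 0
F^(4)(pi) = -1
F^(5)(pi) = 0
F^(6)(pi) = 1
Dividing each by k! gives the coefficients c_0, ..., c_6.

(v - pi)^6/720 - (v - pi)^4/24 + (v - pi)^2/2 - 1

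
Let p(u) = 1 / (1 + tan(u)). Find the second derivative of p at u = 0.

Use the geometric series for the reciprocal, then substitute.
The coefficient of u^2 in the expansion is 1, so p′′(0) = 2! * (1) = 2.

2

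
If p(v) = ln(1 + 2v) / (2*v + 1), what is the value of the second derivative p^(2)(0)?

-12

Multiply the numerator's expansion by the denominator's geometric series.
The coefficient of v^2 in the expansion is -6, so p′′(0) = 2! * (-6) = -12.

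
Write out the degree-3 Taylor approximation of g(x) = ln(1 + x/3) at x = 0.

g(0) = 0
g′(0) = 1/3
g′′(0) = -1/9
g′′′(0) = 2/27

x^3/81 - x^2/18 + x/3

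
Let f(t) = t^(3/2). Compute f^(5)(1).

The coefficient of (t - 1)^5 in the expansion is -3/256, so f^(5)(1) = 5! * (-3/256) = -45/32.

-45/32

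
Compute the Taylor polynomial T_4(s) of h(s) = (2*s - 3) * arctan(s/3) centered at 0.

Multiply each power in the prefactor through the base expansion.
[s^0] = 0;  [s^1] = -1;  [s^2] = 2/3;  [s^3] = 1/27;  [s^4] = -2/81.

-2*s^4/81 + s^3/27 + 2*s^2/3 - s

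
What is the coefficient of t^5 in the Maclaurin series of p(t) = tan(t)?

2/15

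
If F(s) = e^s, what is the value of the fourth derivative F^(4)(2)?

e^(2)

From the series, [(s - 2)^4] F = e^(2)/24; multiply by 4! = 24 to get e^(2).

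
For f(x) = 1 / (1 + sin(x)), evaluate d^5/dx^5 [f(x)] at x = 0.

Use the geometric series for the reciprocal, then substitute.
The coefficient of x^5 in the expansion is -61/120, so f^(5)(0) = 5! * (-61/120) = -61.

-61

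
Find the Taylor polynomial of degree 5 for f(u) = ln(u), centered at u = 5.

(u - 5)^5/15625 - (u - 5)^4/2500 + (u - 5)^3/375 - (u - 5)^2/50 + (u - 5)/5 + ln(5)

f(5) = ln(5)
f′(5) = 1/5
f′′(5) = -1/25
f′′′(5) = 2/125
f^(4)(5) = -6/625
f^(5)(5) = 24/3125
Then c_k = f^(k)(5)/k! gives each Taylor coefficient.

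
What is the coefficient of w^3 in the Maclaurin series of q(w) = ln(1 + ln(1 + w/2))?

7/48

Let u equal the inner series; expand the outer function in u and truncate.
q(0) = 0
q′(0) = 1/2
q′′(0) = -1/2
q′′′(0) = 7/8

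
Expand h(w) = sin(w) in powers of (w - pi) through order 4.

h(pi) = 0
h′(pi) = -1
h′′(pi) = 0
h′′′(pi) = 1
h^(4)(pi) = 0
The Taylor polynomial is Σ h^(k)(pi)/k! · (w - pi)^k.

(w - pi)^3/6 - (w - pi)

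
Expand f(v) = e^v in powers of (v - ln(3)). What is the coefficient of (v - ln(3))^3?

Differentiate repeatedly and evaluate at the center.
[(v - ln(3))^0] = 3;  [(v - ln(3))^1] = 3;  [(v - ln(3))^2] = 3/2;  [(v - ln(3))^3] = 1/2.
So c_3 = f′′′(ln(3))/3! = 1/2.

1/2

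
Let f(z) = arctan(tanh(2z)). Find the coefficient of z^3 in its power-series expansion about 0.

-16/3

Compose series: expand the inner function first, then feed it into the outer expansion.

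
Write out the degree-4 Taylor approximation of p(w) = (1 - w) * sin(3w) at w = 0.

Multiply each power in the prefactor through the base expansion.
p(0) = 0
p′(0) = 3
p′′(0) = -6
p′′′(0) = -27
p^(4)(0) = 108

9*w^4/2 - 9*w^3/2 - 3*w^2 + 3*w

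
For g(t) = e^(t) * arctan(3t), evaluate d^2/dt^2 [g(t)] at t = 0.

Expand each factor separately, then convolve coefficients.
From the series, [t^2] g = 3; multiply by 2! = 2 to get 6.

6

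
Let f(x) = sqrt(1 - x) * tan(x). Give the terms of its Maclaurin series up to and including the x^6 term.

-147*x^6/1280 + 101*x^5/1920 - 11*x^4/48 + 5*x^3/24 - x^2/2 + x

Take the Cauchy product of the two expansions.
f(0) = 0
f′(0) = 1
f′′(0) = -1
f′′′(0) = 5/4
f^(4)(0) = -11/2
f^(5)(0) = 101/16
f^(6)(0) = -1323/16
Then c_k = f^(k)(0)/k! gives each Taylor coefficient.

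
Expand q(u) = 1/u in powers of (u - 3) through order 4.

q(3) = 1/3
q′(3) = -1/9
q′′(3) = 2/27
q′′′(3) = -2/27
q^(4)(3) = 8/81

(u - 3)^4/243 - (u - 3)^3/81 + (u - 3)^2/27 - (u - 3)/9 + 1/3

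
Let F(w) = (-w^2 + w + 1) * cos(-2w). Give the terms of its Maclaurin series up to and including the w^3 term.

-2*w^3 - 3*w^2 + w + 1

Distribute the polynomial across the series and collect like powers.
F(0) = 1
F′(0) = 1
F′′(0) = -6
F′′′(0) = -12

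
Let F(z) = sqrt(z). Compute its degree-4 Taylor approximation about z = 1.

-5*(z - 1)^4/128 + (z - 1)^3/16 - (z - 1)^2/8 + (z - 1)/2 + 1

F(1) = 1
F′(1) = 1/2
F′′(1) = -1/4
F′′′(1) = 3/8
F^(4)(1) = -15/16
Then c_k = F^(k)(1)/k! gives each Taylor coefficient.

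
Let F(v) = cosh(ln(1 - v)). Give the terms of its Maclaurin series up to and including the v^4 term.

Compose series: expand the inner function first, then feed it into the outer expansion.
F(0) = 1
F′(0) = 0
F′′(0) = 1
F′′′(0) = 3
F^(4)(0) = 12

v^4/2 + v^3/2 + v^2/2 + 1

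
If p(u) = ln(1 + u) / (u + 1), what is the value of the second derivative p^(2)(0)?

Expand 1/(denominator) as a geometric series and multiply by the numerator's series.
The coefficient of u^2 in the expansion is -3/2, so p′′(0) = 2! * (-3/2) = -3.

-3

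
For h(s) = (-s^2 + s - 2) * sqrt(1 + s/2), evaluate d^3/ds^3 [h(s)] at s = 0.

-57/32

Shift and add copies of the series according to the polynomial's terms.
The coefficient of s^3 in the expansion is -19/64, so h′′′(0) = 3! * (-19/64) = -57/32.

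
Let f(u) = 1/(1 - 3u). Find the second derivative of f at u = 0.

18

Use the known series and substitute for the argument.
From the series, [u^2] f = 9; multiply by 2! = 2 to get 18.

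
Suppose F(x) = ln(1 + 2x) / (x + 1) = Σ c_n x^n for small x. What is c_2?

Expand 1/(denominator) as a geometric series and multiply by the numerator's series.
F(0) = 0
F′(0) = 2
F′′(0) = -8

-4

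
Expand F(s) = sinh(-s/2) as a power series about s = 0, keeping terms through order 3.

-s^3/48 - s/2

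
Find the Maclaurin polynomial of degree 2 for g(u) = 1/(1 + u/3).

g(0) = 1
g′(0) = -1/3
g′′(0) = 2/9

u^2/9 - u/3 + 1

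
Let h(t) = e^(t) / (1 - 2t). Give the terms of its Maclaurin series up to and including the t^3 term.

Write out both Maclaurin series and multiply, keeping only the needed powers.
[t^0] = 1;  [t^1] = 3;  [t^2] = 13/2;  [t^3] = 79/6.

79*t^3/6 + 13*t^2/2 + 3*t + 1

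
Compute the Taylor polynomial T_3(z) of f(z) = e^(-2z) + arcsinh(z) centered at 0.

Combine the two series term by term.

-3*z^3/2 + 2*z^2 - z + 1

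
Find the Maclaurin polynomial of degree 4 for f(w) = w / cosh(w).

Invert the denominator's series and multiply.
f(0) = 0
f′(0) = 1
f′′(0) = 0
f′′′(0) = -3
f^(4)(0) = 0

-w^3/2 + w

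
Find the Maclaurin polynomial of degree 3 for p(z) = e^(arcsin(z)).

Let u equal the inner series; expand the outer function in u and truncate.
[z^0] = 1;  [z^1] = 1;  [z^2] = 1/2;  [z^3] = 1/3.

z^3/3 + z^2/2 + z + 1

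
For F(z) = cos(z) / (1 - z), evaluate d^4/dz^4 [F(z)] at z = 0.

Multiply the numerator's expansion by the denominator's geometric series.
The coefficient of z^4 in the expansion is 13/24, so F^(4)(0) = 4! * (13/24) = 13.

13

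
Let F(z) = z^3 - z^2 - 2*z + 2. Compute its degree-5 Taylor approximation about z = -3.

(z + 3)^3 - 10*(z + 3)^2 + 31*(z + 3) - 28

F(-3) = -28
F′(-3) = 31
F′′(-3) = -20
F′′′(-3) = 6
F^(4)(-3) = 0
F^(5)(-3) = 0
The Taylor polynomial is Σ F^(k)(-3)/k! · (z + 3)^k.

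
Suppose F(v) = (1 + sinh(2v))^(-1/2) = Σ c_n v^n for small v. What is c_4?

Compose series: expand the inner function first, then feed it into the outer expansion.

51/8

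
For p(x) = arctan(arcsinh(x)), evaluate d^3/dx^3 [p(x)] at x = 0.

-3

Let u equal the inner series; expand the outer function in u and truncate.
The coefficient of x^3 in the expansion is -1/2, so p′′′(0) = 3! * (-1/2) = -3.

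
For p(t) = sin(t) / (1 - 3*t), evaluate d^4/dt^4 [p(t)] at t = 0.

Use 1/(1 - r) = Σ r^k on the denominator, then take the Cauchy product.
From the series, [t^4] p = 53/2; multiply by 4! = 24 to get 636.

636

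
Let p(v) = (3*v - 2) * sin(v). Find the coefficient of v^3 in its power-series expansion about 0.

1/3

Distribute the polynomial across the series and collect like powers.
p(0) = 0
p′(0) = -2
p′′(0) = 6
p′′′(0) = 2
So c_3 = p′′′(0)/3! = 1/3.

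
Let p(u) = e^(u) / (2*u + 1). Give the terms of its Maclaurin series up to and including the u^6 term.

Expand 1/(denominator) as a geometric series and multiply by the numerator's series.
p(0) = 1
p′(0) = -1
p′′(0) = 5
p′′′(0) = -29
p^(4)(0) = 233
p^(5)(0) = -2329
p^(6)(0) = 27949
Then c_k = p^(k)(0)/k! gives each Taylor coefficient.

27949*u^6/720 - 2329*u^5/120 + 233*u^4/24 - 29*u^3/6 + 5*u^2/2 - u + 1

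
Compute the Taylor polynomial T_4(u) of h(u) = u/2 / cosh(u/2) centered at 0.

-u^3/16 + u/2

Divide the numerator series by the denominator series (power-series long division).
h(0) = 0
h′(0) = 1/2
h′′(0) = 0
h′′′(0) = -3/8
h^(4)(0) = 0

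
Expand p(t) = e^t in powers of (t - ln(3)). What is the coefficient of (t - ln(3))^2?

Compute the successive derivatives at the expansion point and divide by k!.
p(ln(3)) = 3
p′(ln(3)) = 3
p′′(ln(3)) = 3

3/2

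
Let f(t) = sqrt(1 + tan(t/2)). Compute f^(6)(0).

-5521/4096

Compose series: expand the inner function first, then feed it into the outer expansion.
From the series, [t^6] f = -5521/2949120; multiply by 6! = 720 to get -5521/4096.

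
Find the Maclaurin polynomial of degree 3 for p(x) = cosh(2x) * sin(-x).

-11*x^3/6 - x

Take the Cauchy product of the two expansions.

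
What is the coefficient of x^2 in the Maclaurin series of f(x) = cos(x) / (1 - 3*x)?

17/2

Expand 1/(denominator) as a geometric series and multiply by the numerator's series.
[x^0] = 1;  [x^1] = 3;  [x^2] = 17/2.
So c_2 = f′′(0)/2! = 17/2.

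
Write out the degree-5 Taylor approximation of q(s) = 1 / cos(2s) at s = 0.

10*s^4/3 + 2*s^2 + 1

Invert the denominator's series and multiply.
q(0) = 1
q′(0) = 0
q′′(0) = 4
q′′′(0) = 0
q^(4)(0) = 80
q^(5)(0) = 0
The Taylor polynomial is Σ q^(k)(0)/k! · s^k.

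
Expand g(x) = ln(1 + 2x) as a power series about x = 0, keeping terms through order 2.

[x^0] = 0;  [x^1] = 2;  [x^2] = -2.

-2*x^2 + 2*x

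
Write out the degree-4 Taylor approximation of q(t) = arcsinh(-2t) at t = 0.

q(0) = 0
q′(0) = -2
q′′(0) = 0
q′′′(0) = 8
q^(4)(0) = 0

4*t^3/3 - 2*t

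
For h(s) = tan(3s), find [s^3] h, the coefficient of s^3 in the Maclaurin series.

Apply the Taylor formula c_k = f^(k)(a)/k!.
h(0) = 0
h′(0) = 3
h′′(0) = 0
h′′′(0) = 54
So c_3 = h′′′(0)/3! = 9.

9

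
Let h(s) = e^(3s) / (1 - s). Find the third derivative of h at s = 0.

78

Expand each factor separately, then convolve coefficients.
From the series, [s^3] h = 13; multiply by 3! = 6 to get 78.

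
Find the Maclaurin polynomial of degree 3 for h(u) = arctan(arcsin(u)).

Compose series: expand the inner function first, then feed it into the outer expansion.
h(0) = 0
h′(0) = 1
h′′(0) = 0
h′′′(0) = -1

-u^3/6 + u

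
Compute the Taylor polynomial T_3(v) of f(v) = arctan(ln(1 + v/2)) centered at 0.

-v^2/8 + v/2

Compose series: expand the inner function first, then feed it into the outer expansion.
[v^0] = 0;  [v^1] = 1/2;  [v^2] = -1/8;  [v^3] = 0.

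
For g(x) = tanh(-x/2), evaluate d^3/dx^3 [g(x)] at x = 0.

Apply the Taylor formula c_k = f^(k)(a)/k!.
The coefficient of x^3 in the expansion is 1/24, so g′′′(0) = 3! * (1/24) = 1/4.

1/4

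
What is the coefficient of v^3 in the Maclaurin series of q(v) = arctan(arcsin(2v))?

-4/3

Substitute the inner expansion into the outer series and collect powers.
q(0) = 0
q′(0) = 2
q′′(0) = 0
q′′′(0) = -8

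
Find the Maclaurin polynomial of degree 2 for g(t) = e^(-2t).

Use the known series and substitute for the argument.

2*t^2 - 2*t + 1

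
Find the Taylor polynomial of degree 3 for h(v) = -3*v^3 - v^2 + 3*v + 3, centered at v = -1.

h(-1) = 2
h′(-1) = -4
h′′(-1) = 16
h′′′(-1) = -18

-3*(v + 1)^3 + 8*(v + 1)^2 - 4*(v + 1) + 2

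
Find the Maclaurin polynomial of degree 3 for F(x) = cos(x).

1 - x^2/2

F(0) = 1
F′(0) = 0
F′′(0) = -1
F′′′(0) = 0
Then c_k = F^(k)(0)/k! gives each Taylor coefficient.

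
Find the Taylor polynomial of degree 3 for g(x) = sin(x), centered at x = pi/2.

Apply the Taylor formula c_k = f^(k)(a)/k!.

1 - (x - pi/2)^2/2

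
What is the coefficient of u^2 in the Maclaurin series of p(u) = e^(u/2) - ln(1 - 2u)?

17/8

Expand each term separately and add.
p(0) = 1
p′(0) = 5/2
p′′(0) = 17/4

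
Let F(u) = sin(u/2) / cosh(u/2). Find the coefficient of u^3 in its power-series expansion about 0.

Invert the denominator's series and multiply.
[u^0] = 0;  [u^1] = 1/2;  [u^2] = 0;  [u^3] = -1/12.

-1/12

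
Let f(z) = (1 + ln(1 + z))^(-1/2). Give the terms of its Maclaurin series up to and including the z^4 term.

Plug the Maclaurin series of the inner function into that of the outer and collect terms.
f(0) = 1
f′(0) = -1/2
f′′(0) = 5/4
f′′′(0) = -41/8
f^(4)(0) = 465/16

155*z^4/128 - 41*z^3/48 + 5*z^2/8 - z/2 + 1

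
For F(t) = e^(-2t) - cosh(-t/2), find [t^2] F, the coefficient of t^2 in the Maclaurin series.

Combine the two series term by term.
F(0) = 0
F′(0) = -2
F′′(0) = 15/4

15/8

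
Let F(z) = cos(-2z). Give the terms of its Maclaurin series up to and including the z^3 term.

1 - 2*z^2

Compute the successive derivatives at the expansion point and divide by k!.
F(0) = 1
F′(0) = 0
F′′(0) = -4
F′′′(0) = 0
Dividing each by k! gives the coefficients c_0, ..., c_3.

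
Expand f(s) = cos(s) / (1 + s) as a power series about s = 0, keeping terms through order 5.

-13*s^5/24 + 13*s^4/24 - s^3/2 + s^2/2 - s + 1

Write out both Maclaurin series and multiply, keeping only the needed powers.
[s^0] = 1;  [s^1] = -1;  [s^2] = 1/2;  [s^3] = -1/2;  [s^4] = 13/24;  [s^5] = -13/24.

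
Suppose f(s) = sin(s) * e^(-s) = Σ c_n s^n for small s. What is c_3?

1/3

Multiply the two series term by term and collect like powers.
[s^0] = 0;  [s^1] = 1;  [s^2] = -1;  [s^3] = 1/3.
So c_3 = f′′′(0)/3! = 1/3.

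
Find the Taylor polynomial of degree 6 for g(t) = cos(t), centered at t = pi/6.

g(pi/6) = sqrt(3)/2
g′(pi/6) = -1/2
g′′(pi/6) = -sqrt(3)/2
g′′′(pi/6) = 1/2
g^(4)(pi/6) = sqrt(3)/2
g^(5)(pi/6) = -1/2
g^(6)(pi/6) = -sqrt(3)/2
The Taylor polynomial is Σ g^(k)(pi/6)/k! · (t - pi/6)^k.

-sqrt(3)*(t - pi/6)^6/1440 - (t - pi/6)^5/240 + sqrt(3)*(t - pi/6)^4/48 + (t - pi/6)^3/12 - sqrt(3)*(t - pi/6)^2/4 - (t - pi/6)/2 + sqrt(3)/2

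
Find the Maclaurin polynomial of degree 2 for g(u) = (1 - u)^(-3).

6*u^2 + 3*u + 1

Use the known series and substitute for the argument.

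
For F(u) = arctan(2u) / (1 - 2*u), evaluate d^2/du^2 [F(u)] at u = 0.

8

Multiply the numerator's expansion by the denominator's geometric series.
From the series, [u^2] F = 4; multiply by 2! = 2 to get 8.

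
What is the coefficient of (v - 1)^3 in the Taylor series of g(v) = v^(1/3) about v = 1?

Differentiate repeatedly and evaluate at the center.

5/81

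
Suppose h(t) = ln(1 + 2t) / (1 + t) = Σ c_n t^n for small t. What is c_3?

Write out both Maclaurin series and multiply, keeping only the needed powers.
h(0) = 0
h′(0) = 2
h′′(0) = -8
h′′′(0) = 40

20/3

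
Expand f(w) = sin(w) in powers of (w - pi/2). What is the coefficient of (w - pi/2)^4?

f(pi/2) = 1
f′(pi/2) = 0
f′′(pi/2) = -1
f′′′(pi/2) = 0
f^(4)(pi/2) = 1
So c_4 = f^(4)(pi/2)/4! = 1/24.

1/24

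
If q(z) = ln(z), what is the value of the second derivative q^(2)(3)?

-1/9

Apply the Taylor formula c_k = f^(k)(a)/k!.
The coefficient of (z - 3)^2 in the expansion is -1/18, so q′′(3) = 2! * (-1/18) = -1/9.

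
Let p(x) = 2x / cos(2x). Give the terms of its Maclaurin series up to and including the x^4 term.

4*x^3 + 2*x

Write the quotient as an unknown series and match coefficients against numerator = denominator · series.
p(0) = 0
p′(0) = 2
p′′(0) = 0
p′′′(0) = 24
p^(4)(0) = 0
Then c_k = p^(k)(0)/k! gives each Taylor coefficient.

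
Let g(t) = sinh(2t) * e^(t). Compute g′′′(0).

Multiply the two series term by term and collect like powers.
The coefficient of t^3 in the expansion is 7/3, so g′′′(0) = 3! * (7/3) = 14.

14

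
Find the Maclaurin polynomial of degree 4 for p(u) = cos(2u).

2*u^4/3 - 2*u^2 + 1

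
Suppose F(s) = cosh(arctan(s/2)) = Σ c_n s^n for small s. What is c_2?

Substitute the inner expansion into the outer series and collect powers.
[s^0] = 1;  [s^1] = 0;  [s^2] = 1/8.

1/8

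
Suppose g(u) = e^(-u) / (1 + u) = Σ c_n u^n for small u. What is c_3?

-8/3

Take the Cauchy product of the two expansions.
g(0) = 1
g′(0) = -2
g′′(0) = 5
g′′′(0) = -16
So c_3 = g′′′(0)/3! = -8/3.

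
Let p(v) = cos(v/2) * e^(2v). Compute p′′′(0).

13/2

Multiply the two series term by term and collect like powers.
The coefficient of v^3 in the expansion is 13/12, so p′′′(0) = 3! * (13/12) = 13/2.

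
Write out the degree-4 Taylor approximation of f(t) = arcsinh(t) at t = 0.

f(0) = 0
f′(0) = 1
f′′(0) = 0
f′′′(0) = -1
f^(4)(0) = 0

-t^3/6 + t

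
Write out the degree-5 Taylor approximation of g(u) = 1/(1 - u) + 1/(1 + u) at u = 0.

Add the two expansions coefficient-wise.
g(0) = 2
g′(0) = 0
g′′(0) = 4
g′′′(0) = 0
g^(4)(0) = 48
g^(5)(0) = 0
Dividing each by k! gives the coefficients c_0, ..., c_5.

2*u^4 + 2*u^2 + 2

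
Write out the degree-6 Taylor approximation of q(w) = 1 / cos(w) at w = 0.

61*w^6/720 + 5*w^4/24 + w^2/2 + 1

Divide the numerator series by the denominator series (power-series long division).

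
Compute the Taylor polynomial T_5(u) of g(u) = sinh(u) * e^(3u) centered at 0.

62*u^5/15 + 5*u^4 + 14*u^3/3 + 3*u^2 + u

Take the Cauchy product of the two expansions.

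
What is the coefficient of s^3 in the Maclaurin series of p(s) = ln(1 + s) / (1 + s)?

Multiply the two series term by term and collect like powers.
p(0) = 0
p′(0) = 1
p′′(0) = -3
p′′′(0) = 11
So c_3 = p′′′(0)/3! = 11/6.

11/6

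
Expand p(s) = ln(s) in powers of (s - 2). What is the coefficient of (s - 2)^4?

Differentiate repeatedly and evaluate at the center.

-1/64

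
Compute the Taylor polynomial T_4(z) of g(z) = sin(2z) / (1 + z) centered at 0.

-2*z^4/3 + 2*z^3/3 - 2*z^2 + 2*z

Write out both Maclaurin series and multiply, keeping only the needed powers.
g(0) = 0
g′(0) = 2
g′′(0) = -4
g′′′(0) = 4
g^(4)(0) = -16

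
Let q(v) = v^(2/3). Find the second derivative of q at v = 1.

From the series, [(v - 1)^2] q = -1/9; multiply by 2! = 2 to get -2/9.

-2/9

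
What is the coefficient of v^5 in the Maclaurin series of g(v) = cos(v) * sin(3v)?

22/5

Expand each factor separately, then convolve coefficients.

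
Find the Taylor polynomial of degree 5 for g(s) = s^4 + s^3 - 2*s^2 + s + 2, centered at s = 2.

Compute the successive derivatives at the expansion point and divide by k!.
[(s - 2)^0] = 20;  [(s - 2)^1] = 37;  [(s - 2)^2] = 28;  [(s - 2)^3] = 9;  [(s - 2)^4] = 1;  [(s - 2)^5] = 0.

(s - 2)^4 + 9*(s - 2)^3 + 28*(s - 2)^2 + 37*(s - 2) + 20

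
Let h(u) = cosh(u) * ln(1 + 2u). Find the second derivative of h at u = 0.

-4

Write out both Maclaurin series and multiply, keeping only the needed powers.
The coefficient of u^2 in the expansion is -2, so h′′(0) = 2! * (-2) = -4.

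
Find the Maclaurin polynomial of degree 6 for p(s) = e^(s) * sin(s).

Write out both Maclaurin series and multiply, keeping only the needed powers.
p(0) = 0
p′(0) = 1
p′′(0) = 2
p′′′(0) = 2
p^(4)(0) = 0
p^(5)(0) = -4
p^(6)(0) = -8

-s^6/90 - s^5/30 + s^3/3 + s^2 + s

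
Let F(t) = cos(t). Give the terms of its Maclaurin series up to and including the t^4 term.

t^4/24 - t^2/2 + 1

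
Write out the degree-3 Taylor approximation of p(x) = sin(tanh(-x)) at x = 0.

Substitute the inner expansion into the outer series and collect powers.
p(0) = 0
p′(0) = -1
p′′(0) = 0
p′′′(0) = 3

x^3/2 - x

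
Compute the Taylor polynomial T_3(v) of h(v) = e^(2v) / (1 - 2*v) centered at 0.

64*v^3/3 + 10*v^2 + 4*v + 1

Expand 1/(denominator) as a geometric series and multiply by the numerator's series.
h(0) = 1
h′(0) = 4
h′′(0) = 20
h′′′(0) = 128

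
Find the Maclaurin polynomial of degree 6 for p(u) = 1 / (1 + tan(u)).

Write 1/(1+u) = 1 - u + u^2 - u^3 + ... and substitute the series for u.

122*u^6/45 - 32*u^5/15 + 5*u^4/3 - 4*u^3/3 + u^2 - u + 1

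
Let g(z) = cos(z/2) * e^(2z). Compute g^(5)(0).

101/8

Take the Cauchy product of the two expansions.
From the series, [z^5] g = 101/960; multiply by 5! = 120 to get 101/8.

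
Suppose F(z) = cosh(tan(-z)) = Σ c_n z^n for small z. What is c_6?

59/240

Plug the Maclaurin series of the inner function into that of the outer and collect terms.
[z^0] = 1;  [z^1] = 0;  [z^2] = 1/2;  [z^3] = 0;  [z^4] = 3/8;  [z^5] = 0;  [z^6] = 59/240.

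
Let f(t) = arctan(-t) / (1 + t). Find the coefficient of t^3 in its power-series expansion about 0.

-2/3

Write out both Maclaurin series and multiply, keeping only the needed powers.
f(0) = 0
f′(0) = -1
f′′(0) = 2
f′′′(0) = -4
Then c_k = f^(k)(0)/k! gives each Taylor coefficient.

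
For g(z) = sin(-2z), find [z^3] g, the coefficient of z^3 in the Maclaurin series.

g(0) = 0
g′(0) = -2
g′′(0) = 0
g′′′(0) = 8
Dividing each by k! gives the coefficients c_0, ..., c_3.

4/3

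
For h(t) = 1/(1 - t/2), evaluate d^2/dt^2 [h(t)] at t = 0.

1/2

Apply the Taylor formula c_k = f^(k)(a)/k!.
The coefficient of t^2 in the expansion is 1/4, so h′′(0) = 2! * (1/4) = 1/2.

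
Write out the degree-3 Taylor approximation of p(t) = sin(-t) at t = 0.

p(0) = 0
p′(0) = -1
p′′(0) = 0
p′′′(0) = 1

t^3/6 - t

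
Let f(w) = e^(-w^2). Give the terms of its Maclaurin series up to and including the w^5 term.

[w^0] = 1;  [w^1] = 0;  [w^2] = -1;  [w^3] = 0;  [w^4] = 1/2;  [w^5] = 0.

w^4/2 - w^2 + 1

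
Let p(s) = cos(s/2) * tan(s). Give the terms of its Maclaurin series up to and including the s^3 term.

Expand each factor separately, then convolve coefficients.
p(0) = 0
p′(0) = 1
p′′(0) = 0
p′′′(0) = 5/4

5*s^3/24 + s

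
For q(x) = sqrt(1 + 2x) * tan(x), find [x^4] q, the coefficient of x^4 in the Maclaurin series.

Multiply the two series term by term and collect like powers.
q(0) = 0
q′(0) = 1
q′′(0) = 2
q′′′(0) = -1
q^(4)(0) = 20

5/6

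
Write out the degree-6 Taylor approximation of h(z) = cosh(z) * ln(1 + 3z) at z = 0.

Multiply the two series term by term and collect like powers.
[z^0] = 0;  [z^1] = 3;  [z^2] = -9/2;  [z^3] = 21/2;  [z^4] = -45/2;  [z^5] = 2129/40;  [z^6] = -2109/16.

-2109*z^6/16 + 2129*z^5/40 - 45*z^4/2 + 21*z^3/2 - 9*z^2/2 + 3*z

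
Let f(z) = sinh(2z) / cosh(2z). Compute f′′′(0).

Invert the denominator's series and multiply.
The coefficient of z^3 in the expansion is -8/3, so f′′′(0) = 3! * (-8/3) = -16.

-16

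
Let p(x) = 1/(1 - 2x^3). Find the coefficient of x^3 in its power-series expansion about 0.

[x^0] = 1;  [x^1] = 0;  [x^2] = 0;  [x^3] = 2.
So c_3 = p′′′(0)/3! = 2.

2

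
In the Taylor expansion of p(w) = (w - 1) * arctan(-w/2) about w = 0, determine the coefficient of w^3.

-1/24

Shift and add copies of the series according to the polynomial's terms.
p(0) = 0
p′(0) = 1/2
p′′(0) = -1
p′′′(0) = -1/4
Then c_k = p^(k)(0)/k! gives each Taylor coefficient.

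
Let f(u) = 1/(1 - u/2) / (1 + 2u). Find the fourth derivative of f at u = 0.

Write out both Maclaurin series and multiply, keeping only the needed powers.
From the series, [u^4] f = 205/16; multiply by 4! = 24 to get 615/2.

615/2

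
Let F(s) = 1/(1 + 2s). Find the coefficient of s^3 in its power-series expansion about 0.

Use the known series and substitute for the argument.

-8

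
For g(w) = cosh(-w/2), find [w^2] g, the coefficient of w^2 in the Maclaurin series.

1/8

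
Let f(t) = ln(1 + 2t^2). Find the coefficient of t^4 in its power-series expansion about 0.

[t^0] = 0;  [t^1] = 0;  [t^2] = 2;  [t^3] = 0;  [t^4] = -2.
So c_4 = f^(4)(0)/4! = -2.

-2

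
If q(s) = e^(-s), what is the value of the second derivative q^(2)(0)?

Differentiate repeatedly and evaluate at the center.
The coefficient of s^2 in the expansion is 1/2, so q′′(0) = 2! * (1/2) = 1.

1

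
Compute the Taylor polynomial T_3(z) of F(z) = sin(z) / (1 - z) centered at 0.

Multiply the numerator's expansion by the denominator's geometric series.
F(0) = 0
F′(0) = 1
F′′(0) = 2
F′′′(0) = 5
Then c_k = F^(k)(0)/k! gives each Taylor coefficient.

5*z^3/6 + z^2 + z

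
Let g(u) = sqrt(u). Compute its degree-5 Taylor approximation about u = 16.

[(u - 16)^0] = 4;  [(u - 16)^1] = 1/8;  [(u - 16)^2] = -1/512;  [(u - 16)^3] = 1/16384;  [(u - 16)^4] = -5/2097152;  [(u - 16)^5] = 7/67108864.

7*(u - 16)^5/67108864 - 5*(u - 16)^4/2097152 + (u - 16)^3/16384 - (u - 16)^2/512 + (u - 16)/8 + 4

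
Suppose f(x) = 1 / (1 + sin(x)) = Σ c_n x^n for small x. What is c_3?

-5/6

Use the geometric series for the reciprocal, then substitute.
f(0) = 1
f′(0) = -1
f′′(0) = 2
f′′′(0) = -5
So c_3 = f′′′(0)/3! = -5/6.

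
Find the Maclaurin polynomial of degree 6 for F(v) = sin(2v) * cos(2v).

64*v^5/15 - 16*v^3/3 + 2*v

Write out both Maclaurin series and multiply, keeping only the needed powers.
[v^0] = 0;  [v^1] = 2;  [v^2] = 0;  [v^3] = -16/3;  [v^4] = 0;  [v^5] = 64/15;  [v^6] = 0.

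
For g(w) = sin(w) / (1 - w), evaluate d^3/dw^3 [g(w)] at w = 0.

5

Expand 1/(denominator) as a geometric series and multiply by the numerator's series.
From the series, [w^3] g = 5/6; multiply by 3! = 6 to get 5.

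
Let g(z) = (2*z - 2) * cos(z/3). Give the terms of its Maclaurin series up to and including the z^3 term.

Distribute the polynomial across the series and collect like powers.
g(0) = -2
g′(0) = 2
g′′(0) = 2/9
g′′′(0) = -2/3

-z^3/9 + z^2/9 + 2*z - 2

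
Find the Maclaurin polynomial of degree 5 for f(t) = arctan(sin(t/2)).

Substitute the inner expansion into the outer series and collect powers.
f(0) = 0
f′(0) = 1/2
f′′(0) = 0
f′′′(0) = -3/8
f^(4)(0) = 0
f^(5)(0) = 45/32
Then c_k = f^(k)(0)/k! gives each Taylor coefficient.

3*t^5/256 - t^3/16 + t/2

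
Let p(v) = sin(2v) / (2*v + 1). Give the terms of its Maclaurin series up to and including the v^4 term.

-40*v^4/3 + 20*v^3/3 - 4*v^2 + 2*v

Expand 1/(denominator) as a geometric series and multiply by the numerator's series.
p(0) = 0
p′(0) = 2
p′′(0) = -8
p′′′(0) = 40
p^(4)(0) = -320
Then c_k = p^(k)(0)/k! gives each Taylor coefficient.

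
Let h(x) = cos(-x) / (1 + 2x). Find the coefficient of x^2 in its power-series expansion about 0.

Take the Cauchy product of the two expansions.
h(0) = 1
h′(0) = -2
h′′(0) = 7
Then c_k = h^(k)(0)/k! gives each Taylor coefficient.

7/2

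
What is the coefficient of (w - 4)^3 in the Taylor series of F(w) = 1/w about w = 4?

-1/256

[(w - 4)^0] = 1/4;  [(w - 4)^1] = -1/16;  [(w - 4)^2] = 1/64;  [(w - 4)^3] = -1/256.
So c_3 = F′′′(4)/3! = -1/256.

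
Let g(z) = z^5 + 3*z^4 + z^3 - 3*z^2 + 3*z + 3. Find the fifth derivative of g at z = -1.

120

From the series, [(z + 1)^5] g = 1; multiply by 5! = 120 to get 120.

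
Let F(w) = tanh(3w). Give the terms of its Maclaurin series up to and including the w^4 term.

-9*w^3 + 3*w

F(0) = 0
F′(0) = 3
F′′(0) = 0
F′′′(0) = -54
F^(4)(0) = 0
Dividing each by k! gives the coefficients c_0, ..., c_4.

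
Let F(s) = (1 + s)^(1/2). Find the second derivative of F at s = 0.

-1/4

The coefficient of s^2 in the expansion is -1/8, so F′′(0) = 2! * (-1/8) = -1/4.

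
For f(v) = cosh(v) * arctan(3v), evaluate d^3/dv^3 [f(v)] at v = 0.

Expand each factor separately, then convolve coefficients.
The coefficient of v^3 in the expansion is -15/2, so f′′′(0) = 3! * (-15/2) = -45.

-45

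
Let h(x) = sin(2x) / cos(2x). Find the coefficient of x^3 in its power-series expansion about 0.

Write the quotient as an unknown series and match coefficients against numerator = denominator · series.

8/3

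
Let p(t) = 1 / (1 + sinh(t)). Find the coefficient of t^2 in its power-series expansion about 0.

Use the geometric series for the reciprocal, then substitute.
p(0) = 1
p′(0) = -1
p′′(0) = 2
So c_2 = p′′(0)/2! = 1.

1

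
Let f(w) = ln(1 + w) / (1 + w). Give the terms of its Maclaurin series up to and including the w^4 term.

-25*w^4/12 + 11*w^3/6 - 3*w^2/2 + w

Take the Cauchy product of the two expansions.
f(0) = 0
f′(0) = 1
f′′(0) = -3
f′′′(0) = 11
f^(4)(0) = -50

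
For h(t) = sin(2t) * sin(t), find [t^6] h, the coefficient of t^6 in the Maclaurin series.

91/180

Expand each factor separately, then convolve coefficients.
h(0) = 0
h′(0) = 0
h′′(0) = 4
h′′′(0) = 0
h^(4)(0) = -40
h^(5)(0) = 0
h^(6)(0) = 364
So c_6 = h^(6)(0)/6! = 91/180.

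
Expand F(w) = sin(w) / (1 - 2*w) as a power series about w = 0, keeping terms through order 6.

Expand 1/(denominator) as a geometric series and multiply by the numerator's series.
F(0) = 0
F′(0) = 1
F′′(0) = 4
F′′′(0) = 23
F^(4)(0) = 184
F^(5)(0) = 1841
F^(6)(0) = 22092

1841*w^6/60 + 1841*w^5/120 + 23*w^4/3 + 23*w^3/6 + 2*w^2 + w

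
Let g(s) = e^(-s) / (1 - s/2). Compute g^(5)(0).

Multiply the two series term by term and collect like powers.
From the series, [s^5] g = 1/480; multiply by 5! = 120 to get 1/4.

1/4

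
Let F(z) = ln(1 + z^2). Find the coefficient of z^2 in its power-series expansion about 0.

Differentiate repeatedly and evaluate at the center.
[z^0] = 0;  [z^1] = 0;  [z^2] = 1.
So c_2 = F′′(0)/2! = 1.

1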